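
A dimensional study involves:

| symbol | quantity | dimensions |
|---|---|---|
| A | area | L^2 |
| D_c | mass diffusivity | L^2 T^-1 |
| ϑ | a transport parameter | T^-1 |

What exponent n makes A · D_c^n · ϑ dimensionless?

Balance the L exponent: (2)·n from D_c, plus (2) + (0) = 2 from the rest, must sum to zero.
2n + 2 = 0, so n = -1.

-1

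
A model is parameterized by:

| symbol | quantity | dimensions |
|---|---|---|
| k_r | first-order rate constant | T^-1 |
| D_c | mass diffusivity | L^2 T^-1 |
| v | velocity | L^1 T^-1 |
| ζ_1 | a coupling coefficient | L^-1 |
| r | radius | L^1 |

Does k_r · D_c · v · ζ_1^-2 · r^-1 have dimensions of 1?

no

Sum the exponent of each base dimension across the product:
  L: [k_r]_L + [D_c]_L + [v]_L − 2·[ζ_1]_L − [r]_L = (0) + (2) + (1) − 2·(-1) − (1) = 4
  T: [k_r]_T + [D_c]_T + [v]_T − 2·[ζ_1]_T − [r]_T = (-1) + (-1) + (-1) − 2·(0) − (0) = -3
Net dimensions [L⁴ T⁻³] ≠ [1] — not dimensionless.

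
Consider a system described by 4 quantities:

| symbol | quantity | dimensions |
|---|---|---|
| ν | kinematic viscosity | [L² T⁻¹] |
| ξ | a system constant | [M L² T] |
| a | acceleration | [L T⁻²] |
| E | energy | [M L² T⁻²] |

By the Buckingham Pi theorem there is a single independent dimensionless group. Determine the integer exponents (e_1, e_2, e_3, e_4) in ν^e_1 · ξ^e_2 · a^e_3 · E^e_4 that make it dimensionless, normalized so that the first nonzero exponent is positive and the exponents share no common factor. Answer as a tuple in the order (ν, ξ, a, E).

M: e_1·(0) + e_2·(1) + e_3·(0) + e_4·(1) = 0
L: e_1·(2) + e_2·(2) + e_3·(1) + e_4·(2) = 0
T: e_1·(-1) + e_2·(1) + e_3·(-2) + e_4·(-2) = 0
Solving this homogeneous linear system for the smallest-integer solution (first nonzero entry positive) gives (1, -1, -2, 1).

(1, -1, -2, 1)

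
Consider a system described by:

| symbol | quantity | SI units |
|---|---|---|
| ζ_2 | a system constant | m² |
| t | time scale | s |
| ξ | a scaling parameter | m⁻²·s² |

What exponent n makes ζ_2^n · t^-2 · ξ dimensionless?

1

Balance the L exponent: (2)·n from ζ_2, plus −2·(0) + (-2) = -2 from the rest, must sum to zero.
2n − 2 = 0, so n = 1.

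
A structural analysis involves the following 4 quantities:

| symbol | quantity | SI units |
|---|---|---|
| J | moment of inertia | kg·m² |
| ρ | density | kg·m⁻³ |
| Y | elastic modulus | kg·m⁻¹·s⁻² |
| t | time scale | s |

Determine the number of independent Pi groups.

1

There are 4 variables and 3 base dimensions (M, L, T).
The dimension matrix has rank 3.
Independent dimensionless groups: 4 − 3 = 1.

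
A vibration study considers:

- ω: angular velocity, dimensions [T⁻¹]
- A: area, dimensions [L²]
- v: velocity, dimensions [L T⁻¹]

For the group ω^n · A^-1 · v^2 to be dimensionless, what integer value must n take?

-2

Balance the T exponent: (-1)·n from ω, plus −(0) + 2·(-1) = -2 from the rest, must sum to zero.
−n − 2 = 0, so n = -2.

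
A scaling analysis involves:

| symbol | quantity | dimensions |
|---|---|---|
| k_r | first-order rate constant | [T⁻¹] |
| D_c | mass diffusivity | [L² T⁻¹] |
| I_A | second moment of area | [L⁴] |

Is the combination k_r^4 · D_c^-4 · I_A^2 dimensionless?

yes

Sum the exponent of each base dimension across the product:
  M: 4·[k_r]_M − 4·[D_c]_M + 2·[I_A]_M = 4·(0) − 4·(0) + 2·(0) = 0
  L: 4·[k_r]_L − 4·[D_c]_L + 2·[I_A]_L = 4·(0) − 4·(2) + 2·(4) = 0
  T: 4·[k_r]_T − 4·[D_c]_T + 2·[I_A]_T = 4·(-1) − 4·(-1) + 2·(0) = 0
All base exponents vanish — dimensionless.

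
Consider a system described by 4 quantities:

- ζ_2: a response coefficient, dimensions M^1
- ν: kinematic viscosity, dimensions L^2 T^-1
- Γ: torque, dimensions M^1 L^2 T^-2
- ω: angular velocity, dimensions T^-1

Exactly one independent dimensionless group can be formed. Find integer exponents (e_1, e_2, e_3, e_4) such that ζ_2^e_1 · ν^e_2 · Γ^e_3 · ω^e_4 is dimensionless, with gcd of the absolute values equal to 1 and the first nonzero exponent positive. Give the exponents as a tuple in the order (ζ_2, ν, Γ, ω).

(1, 1, -1, 1)

M: e_1·(1) + e_2·(0) + e_3·(1) + e_4·(0) = 0
L: e_1·(0) + e_2·(2) + e_3·(2) + e_4·(0) = 0
T: e_1·(0) + e_2·(-1) + e_3·(-2) + e_4·(-1) = 0
Solving this homogeneous linear system for the smallest-integer solution (first nonzero entry positive) gives (1, 1, -1, 1).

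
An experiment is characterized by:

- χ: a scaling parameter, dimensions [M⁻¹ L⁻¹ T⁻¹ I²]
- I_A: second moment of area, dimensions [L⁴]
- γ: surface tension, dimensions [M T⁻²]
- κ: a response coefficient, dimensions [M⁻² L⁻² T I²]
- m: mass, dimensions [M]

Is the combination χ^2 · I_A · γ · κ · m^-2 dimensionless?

no

Sum the exponent of each base dimension across the product:
  M: 2·[χ]_M + [I_A]_M + [γ]_M + [κ]_M − 2·[m]_M = 2·(-1) + (0) + (1) + (-2) − 2·(1) = -5
  L: 2·[χ]_L + [I_A]_L + [γ]_L + [κ]_L − 2·[m]_L = 2·(-1) + (4) + (0) + (-2) − 2·(0) = 0
  T: 2·[χ]_T + [I_A]_T + [γ]_T + [κ]_T − 2·[m]_T = 2·(-1) + (0) + (-2) + (1) − 2·(0) = -3
  I: 2·[χ]_I + [I_A]_I + [γ]_I + [κ]_I − 2·[m]_I = 2·(2) + (0) + (0) + (2) − 2·(0) = 6
Net dimensions [M⁻⁵ T⁻³ I⁶] ≠ [1] — not dimensionless.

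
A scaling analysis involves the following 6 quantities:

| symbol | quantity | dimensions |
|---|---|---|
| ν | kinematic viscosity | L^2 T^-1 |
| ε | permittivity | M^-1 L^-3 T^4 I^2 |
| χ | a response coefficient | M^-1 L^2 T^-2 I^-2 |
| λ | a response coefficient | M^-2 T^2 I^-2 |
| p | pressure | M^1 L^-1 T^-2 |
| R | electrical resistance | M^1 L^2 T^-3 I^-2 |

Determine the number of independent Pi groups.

There are 6 variables and 4 base dimensions (M, L, T, I).
The dimension matrix has rank 4.
Independent dimensionless groups: 6 − 4 = 2.

2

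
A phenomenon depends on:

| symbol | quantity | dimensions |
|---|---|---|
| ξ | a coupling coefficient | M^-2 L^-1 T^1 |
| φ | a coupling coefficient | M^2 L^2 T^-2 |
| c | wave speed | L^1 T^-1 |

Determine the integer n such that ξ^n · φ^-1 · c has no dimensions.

Balance the M exponent: (-2)·n from ξ, plus −(2) + (0) = -2 from the rest, must sum to zero.
-2n − 2 = 0, so n = -1.

-1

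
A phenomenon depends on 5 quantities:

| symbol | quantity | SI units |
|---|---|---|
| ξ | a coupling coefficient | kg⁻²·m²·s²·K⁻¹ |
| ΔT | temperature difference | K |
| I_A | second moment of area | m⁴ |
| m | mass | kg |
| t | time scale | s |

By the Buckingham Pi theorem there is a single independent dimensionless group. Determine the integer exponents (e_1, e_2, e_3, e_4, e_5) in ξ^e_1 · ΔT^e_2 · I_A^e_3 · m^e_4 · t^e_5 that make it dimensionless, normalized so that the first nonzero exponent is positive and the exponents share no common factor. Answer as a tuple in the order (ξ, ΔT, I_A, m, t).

(2, 2, -1, 4, -4)

M: e_1·(-2) + e_2·(0) + e_3·(0) + e_4·(1) + e_5·(0) = 0
L: e_1·(2) + e_2·(0) + e_3·(4) + e_4·(0) + e_5·(0) = 0
T: e_1·(2) + e_2·(0) + e_3·(0) + e_4·(0) + e_5·(1) = 0
Θ: e_1·(-1) + e_2·(1) + e_3·(0) + e_4·(0) + e_5·(0) = 0
Solving this homogeneous linear system for the smallest-integer solution (first nonzero entry positive) gives (2, 2, -1, 4, -4).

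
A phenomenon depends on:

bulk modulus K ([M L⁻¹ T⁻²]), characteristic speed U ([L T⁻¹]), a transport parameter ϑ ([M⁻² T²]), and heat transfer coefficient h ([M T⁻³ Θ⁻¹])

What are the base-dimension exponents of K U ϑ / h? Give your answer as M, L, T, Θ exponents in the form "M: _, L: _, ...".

M: -2, L: 0, T: 2, Θ: 1

Collect each base-dimension exponent across the product:
  M: (1) + (0) + (-2) − (1) = -2
  L: (-1) + (1) + (0) − (0) = 0
  T: (-2) + (-1) + (2) − (-3) = 2
  Θ: (0) + (0) + (0) − (-1) = 1
So the dimensions are [M⁻² T² Θ].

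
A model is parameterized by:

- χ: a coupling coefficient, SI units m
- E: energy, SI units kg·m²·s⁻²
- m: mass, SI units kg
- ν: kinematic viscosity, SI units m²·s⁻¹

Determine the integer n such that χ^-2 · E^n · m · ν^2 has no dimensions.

-1

Balance the M exponent: (1)·n from E, plus −2·(0) + (1) + 2·(0) = 1 from the rest, must sum to zero.
n + 1 = 0, so n = -1.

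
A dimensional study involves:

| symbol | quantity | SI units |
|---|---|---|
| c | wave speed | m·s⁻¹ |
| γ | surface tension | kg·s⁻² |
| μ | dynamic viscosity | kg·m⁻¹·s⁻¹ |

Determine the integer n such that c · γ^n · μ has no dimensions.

Balance the M exponent: (1)·n from γ, plus (0) + (1) = 1 from the rest, must sum to zero.
n + 1 = 0, so n = -1.

-1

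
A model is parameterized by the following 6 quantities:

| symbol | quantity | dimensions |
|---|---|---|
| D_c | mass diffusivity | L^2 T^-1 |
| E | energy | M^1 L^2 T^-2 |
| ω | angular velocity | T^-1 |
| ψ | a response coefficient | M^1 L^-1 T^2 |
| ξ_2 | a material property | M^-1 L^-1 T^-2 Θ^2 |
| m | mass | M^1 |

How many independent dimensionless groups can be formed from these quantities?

2

There are 6 variables and 4 base dimensions (M, L, T, Θ).
The dimension matrix has rank 4.
Independent dimensionless groups: 6 − 4 = 2.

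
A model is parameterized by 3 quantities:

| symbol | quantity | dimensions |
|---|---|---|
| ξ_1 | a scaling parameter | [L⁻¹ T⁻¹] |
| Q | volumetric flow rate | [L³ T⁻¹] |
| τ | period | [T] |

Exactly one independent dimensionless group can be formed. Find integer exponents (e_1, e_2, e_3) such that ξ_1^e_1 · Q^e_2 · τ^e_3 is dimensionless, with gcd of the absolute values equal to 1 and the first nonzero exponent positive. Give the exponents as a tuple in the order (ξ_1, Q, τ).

L: e_1·(-1) + e_2·(3) + e_3·(0) = 0
T: e_1·(-1) + e_2·(-1) + e_3·(1) = 0
Solving this homogeneous linear system for the smallest-integer solution (first nonzero entry positive) gives (3, 1, 4).

(3, 1, 4)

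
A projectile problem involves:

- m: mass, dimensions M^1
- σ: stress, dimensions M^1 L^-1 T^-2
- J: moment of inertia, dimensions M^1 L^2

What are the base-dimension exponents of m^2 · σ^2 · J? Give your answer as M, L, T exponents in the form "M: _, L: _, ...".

M: 5, L: 0, T: -4

Collect each base-dimension exponent across the product:
  M: 2·(1) + 2·(1) + (1) = 5
  L: 2·(0) + 2·(-1) + (2) = 0
  T: 2·(0) + 2·(-2) + (0) = -4
So the dimensions are [M⁵ T⁻⁴].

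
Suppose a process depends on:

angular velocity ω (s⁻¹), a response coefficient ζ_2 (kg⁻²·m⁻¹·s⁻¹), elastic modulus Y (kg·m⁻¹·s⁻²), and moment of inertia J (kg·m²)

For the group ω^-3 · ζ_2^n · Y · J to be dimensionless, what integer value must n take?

Balance the M exponent: (-2)·n from ζ_2, plus −3·(0) + (1) + (1) = 2 from the rest, must sum to zero.
-2n + 2 = 0, so n = 1.

1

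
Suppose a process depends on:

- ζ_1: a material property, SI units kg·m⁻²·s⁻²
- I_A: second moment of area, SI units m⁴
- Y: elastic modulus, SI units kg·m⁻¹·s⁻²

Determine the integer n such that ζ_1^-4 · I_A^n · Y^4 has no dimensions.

Balance the L exponent: (4)·n from I_A, plus −4·(-2) + 4·(-1) = 4 from the rest, must sum to zero.
4n + 4 = 0, so n = -1.

-1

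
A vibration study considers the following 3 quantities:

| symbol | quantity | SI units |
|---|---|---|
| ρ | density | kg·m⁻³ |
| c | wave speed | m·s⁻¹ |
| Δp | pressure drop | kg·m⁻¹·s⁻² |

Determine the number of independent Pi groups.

There are 3 variables and 3 base dimensions (M, L, T).
The dimension matrix has rank 2 (less than 3: the dimension vectors are linearly dependent).
Independent dimensionless groups: 3 − 2 = 1.

1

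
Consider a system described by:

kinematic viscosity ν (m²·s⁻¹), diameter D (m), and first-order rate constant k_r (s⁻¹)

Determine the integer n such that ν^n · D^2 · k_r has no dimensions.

Balance the L exponent: (2)·n from ν, plus 2·(1) + (0) = 2 from the rest, must sum to zero.
2n + 2 = 0, so n = -1.

-1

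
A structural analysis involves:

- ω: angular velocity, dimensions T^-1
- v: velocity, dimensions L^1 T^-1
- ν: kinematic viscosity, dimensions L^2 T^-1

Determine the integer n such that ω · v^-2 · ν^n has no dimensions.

Balance the L exponent: (2)·n from ν, plus (0) − 2·(1) = -2 from the rest, must sum to zero.
2n − 2 = 0, so n = 1.

1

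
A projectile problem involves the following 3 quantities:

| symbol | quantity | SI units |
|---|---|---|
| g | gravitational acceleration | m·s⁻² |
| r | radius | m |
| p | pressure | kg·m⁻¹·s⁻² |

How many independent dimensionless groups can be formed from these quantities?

0

There are 3 variables and 3 base dimensions (M, L, T).
The dimension matrix has rank 3.
Independent dimensionless groups: 3 − 3 = 0.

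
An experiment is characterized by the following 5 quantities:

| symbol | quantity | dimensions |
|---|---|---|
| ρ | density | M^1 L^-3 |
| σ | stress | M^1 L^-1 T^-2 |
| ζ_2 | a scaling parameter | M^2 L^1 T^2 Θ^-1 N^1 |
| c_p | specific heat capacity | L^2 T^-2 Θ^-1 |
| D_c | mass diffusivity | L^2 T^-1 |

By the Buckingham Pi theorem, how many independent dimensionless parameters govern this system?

0

There are 5 variables and 5 base dimensions (M, L, T, Θ, N).
The dimension matrix has rank 5.
Independent dimensionless groups: 5 − 5 = 0.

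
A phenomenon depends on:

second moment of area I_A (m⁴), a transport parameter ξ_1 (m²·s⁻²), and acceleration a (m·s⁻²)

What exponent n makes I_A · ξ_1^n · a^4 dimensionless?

-4

Balance the L exponent: (2)·n from ξ_1, plus (4) + 4·(1) = 8 from the rest, must sum to zero.
2n + 8 = 0, so n = -4.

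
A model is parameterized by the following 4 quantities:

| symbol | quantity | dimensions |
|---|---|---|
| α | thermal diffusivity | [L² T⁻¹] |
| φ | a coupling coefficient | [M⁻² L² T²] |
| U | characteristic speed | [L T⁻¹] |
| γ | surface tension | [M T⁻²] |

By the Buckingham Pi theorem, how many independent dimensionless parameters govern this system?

1

There are 4 variables and 3 base dimensions (M, L, T).
The dimension matrix has rank 3.
Independent dimensionless groups: 4 − 3 = 1.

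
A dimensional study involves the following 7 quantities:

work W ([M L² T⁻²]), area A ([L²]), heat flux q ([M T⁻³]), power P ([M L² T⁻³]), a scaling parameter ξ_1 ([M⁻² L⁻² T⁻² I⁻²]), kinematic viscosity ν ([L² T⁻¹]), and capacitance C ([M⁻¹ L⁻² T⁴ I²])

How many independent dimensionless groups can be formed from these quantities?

3

There are 7 variables and 4 base dimensions (M, L, T, I).
The dimension matrix has rank 4.
Independent dimensionless groups: 7 − 4 = 3.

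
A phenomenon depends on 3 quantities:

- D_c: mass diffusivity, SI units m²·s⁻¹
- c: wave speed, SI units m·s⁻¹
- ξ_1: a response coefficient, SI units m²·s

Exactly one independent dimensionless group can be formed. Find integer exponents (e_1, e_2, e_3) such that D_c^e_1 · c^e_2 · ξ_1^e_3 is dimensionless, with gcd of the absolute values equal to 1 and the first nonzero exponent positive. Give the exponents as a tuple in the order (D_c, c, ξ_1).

L: e_1·(2) + e_2·(1) + e_3·(2) = 0
T: e_1·(-1) + e_2·(-1) + e_3·(1) = 0
Solving this homogeneous linear system for the smallest-integer solution (first nonzero entry positive) gives (3, -4, -1).

(3, -4, -1)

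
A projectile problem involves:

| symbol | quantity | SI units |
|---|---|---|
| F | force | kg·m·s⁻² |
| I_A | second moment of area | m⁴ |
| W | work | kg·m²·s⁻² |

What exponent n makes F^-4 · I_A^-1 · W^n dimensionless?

4

Balance the M exponent: (1)·n from W, plus −4·(1) − (0) = -4 from the rest, must sum to zero.
n − 4 = 0, so n = 4.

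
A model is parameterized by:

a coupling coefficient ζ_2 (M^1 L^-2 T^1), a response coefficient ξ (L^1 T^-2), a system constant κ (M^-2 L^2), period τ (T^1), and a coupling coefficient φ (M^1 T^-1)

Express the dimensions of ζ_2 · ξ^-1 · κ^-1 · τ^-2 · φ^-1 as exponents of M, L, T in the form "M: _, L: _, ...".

M: 2, L: -5, T: 2

Collect each base-dimension exponent across the product:
  M: (1) − (0) − (-2) − 2·(0) − (1) = 2
  L: (-2) − (1) − (2) − 2·(0) − (0) = -5
  T: (1) − (-2) − (0) − 2·(1) − (-1) = 2
So the dimensions are [M² L⁻⁵ T²].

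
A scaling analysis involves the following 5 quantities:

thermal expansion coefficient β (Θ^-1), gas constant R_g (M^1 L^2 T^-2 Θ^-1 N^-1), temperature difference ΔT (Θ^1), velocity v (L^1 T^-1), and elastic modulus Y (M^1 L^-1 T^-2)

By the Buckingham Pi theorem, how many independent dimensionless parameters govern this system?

1

There are 5 variables and 5 base dimensions (M, L, T, Θ, N).
The dimension matrix has rank 4 (less than 5: the dimension vectors are linearly dependent).
Independent dimensionless groups: 5 − 4 = 1.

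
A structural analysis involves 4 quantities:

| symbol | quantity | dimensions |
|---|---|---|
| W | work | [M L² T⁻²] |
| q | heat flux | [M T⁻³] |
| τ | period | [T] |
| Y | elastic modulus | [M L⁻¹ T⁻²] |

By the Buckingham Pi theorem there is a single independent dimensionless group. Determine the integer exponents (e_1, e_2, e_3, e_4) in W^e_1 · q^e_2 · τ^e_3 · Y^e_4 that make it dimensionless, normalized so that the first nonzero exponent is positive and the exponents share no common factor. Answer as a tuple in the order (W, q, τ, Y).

(1, -3, -3, 2)

M: e_1·(1) + e_2·(1) + e_3·(0) + e_4·(1) = 0
L: e_1·(2) + e_2·(0) + e_3·(0) + e_4·(-1) = 0
T: e_1·(-2) + e_2·(-3) + e_3·(1) + e_4·(-2) = 0
Solving this homogeneous linear system for the smallest-integer solution (first nonzero entry positive) gives (1, -3, -3, 2).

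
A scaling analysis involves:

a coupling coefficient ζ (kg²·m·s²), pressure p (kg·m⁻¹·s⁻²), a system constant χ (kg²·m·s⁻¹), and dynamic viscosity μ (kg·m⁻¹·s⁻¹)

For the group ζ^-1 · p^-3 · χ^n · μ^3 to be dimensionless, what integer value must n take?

Balance the M exponent: (2)·n from χ, plus −(2) − 3·(1) + 3·(1) = -2 from the rest, must sum to zero.
2n − 2 = 0, so n = 1.

1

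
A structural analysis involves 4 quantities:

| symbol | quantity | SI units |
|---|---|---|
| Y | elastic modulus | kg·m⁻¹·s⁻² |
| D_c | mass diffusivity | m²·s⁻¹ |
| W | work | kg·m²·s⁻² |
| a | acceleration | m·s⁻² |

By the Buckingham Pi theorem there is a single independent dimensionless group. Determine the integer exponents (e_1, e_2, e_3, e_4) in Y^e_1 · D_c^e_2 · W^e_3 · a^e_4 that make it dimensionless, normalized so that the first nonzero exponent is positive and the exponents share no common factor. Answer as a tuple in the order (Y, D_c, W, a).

(1, 2, -1, -1)

M: e_1·(1) + e_2·(0) + e_3·(1) + e_4·(0) = 0
L: e_1·(-1) + e_2·(2) + e_3·(2) + e_4·(1) = 0
T: e_1·(-2) + e_2·(-1) + e_3·(-2) + e_4·(-2) = 0
Solving this homogeneous linear system for the smallest-integer solution (first nonzero entry positive) gives (1, 2, -1, -1).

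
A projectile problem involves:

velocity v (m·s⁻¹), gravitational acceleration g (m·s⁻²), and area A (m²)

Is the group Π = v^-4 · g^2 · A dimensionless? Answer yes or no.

Sum the exponent of each base dimension across the product:
  M: −4·[v]_M + 2·[g]_M + [A]_M = −4·(0) + 2·(0) + (0) = 0
  L: −4·[v]_L + 2·[g]_L + [A]_L = −4·(1) + 2·(1) + (2) = 0
  T: −4·[v]_T + 2·[g]_T + [A]_T = −4·(-1) + 2·(-2) + (0) = 0
All base exponents vanish — dimensionless.

yes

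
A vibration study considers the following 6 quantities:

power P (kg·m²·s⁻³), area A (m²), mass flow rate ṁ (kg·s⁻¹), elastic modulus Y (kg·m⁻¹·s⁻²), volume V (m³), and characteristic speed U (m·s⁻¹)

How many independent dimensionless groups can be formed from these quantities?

3

There are 6 variables and 3 base dimensions (M, L, T).
The dimension matrix has rank 3.
Independent dimensionless groups: 6 − 3 = 3.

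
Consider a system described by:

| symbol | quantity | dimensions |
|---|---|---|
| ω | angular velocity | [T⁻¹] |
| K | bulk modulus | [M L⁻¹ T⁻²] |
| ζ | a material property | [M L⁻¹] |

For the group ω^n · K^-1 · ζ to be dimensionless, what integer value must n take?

2

Balance the T exponent: (-1)·n from ω, plus −(-2) + (0) = 2 from the rest, must sum to zero.
−n + 2 = 0, so n = 2.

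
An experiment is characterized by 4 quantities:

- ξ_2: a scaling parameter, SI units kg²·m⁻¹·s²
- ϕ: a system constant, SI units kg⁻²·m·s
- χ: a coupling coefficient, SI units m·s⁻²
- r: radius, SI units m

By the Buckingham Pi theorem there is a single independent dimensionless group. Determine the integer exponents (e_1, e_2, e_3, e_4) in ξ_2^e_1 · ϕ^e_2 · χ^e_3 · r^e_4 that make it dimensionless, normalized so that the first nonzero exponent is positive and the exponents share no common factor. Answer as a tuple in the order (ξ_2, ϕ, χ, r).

(2, 2, 3, -3)

M: e_1·(2) + e_2·(-2) + e_3·(0) + e_4·(0) = 0
L: e_1·(-1) + e_2·(1) + e_3·(1) + e_4·(1) = 0
T: e_1·(2) + e_2·(1) + e_3·(-2) + e_4·(0) = 0
Solving this homogeneous linear system for the smallest-integer solution (first nonzero entry positive) gives (2, 2, 3, -3).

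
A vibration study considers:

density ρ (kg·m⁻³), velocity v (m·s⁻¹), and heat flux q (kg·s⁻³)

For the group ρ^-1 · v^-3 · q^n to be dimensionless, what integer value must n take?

1

Balance the M exponent: (1)·n from q, plus −(1) − 3·(0) = -1 from the rest, must sum to zero.
n − 1 = 0, so n = 1.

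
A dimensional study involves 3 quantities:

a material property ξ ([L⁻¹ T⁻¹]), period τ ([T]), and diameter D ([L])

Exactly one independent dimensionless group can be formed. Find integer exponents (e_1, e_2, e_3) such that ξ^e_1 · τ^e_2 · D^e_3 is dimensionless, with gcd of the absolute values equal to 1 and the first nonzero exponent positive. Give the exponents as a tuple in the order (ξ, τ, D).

(1, 1, 1)

L: e_1·(-1) + e_2·(0) + e_3·(1) = 0
T: e_1·(-1) + e_2·(1) + e_3·(0) = 0
Solving this homogeneous linear system for the smallest-integer solution (first nonzero entry positive) gives (1, 1, 1).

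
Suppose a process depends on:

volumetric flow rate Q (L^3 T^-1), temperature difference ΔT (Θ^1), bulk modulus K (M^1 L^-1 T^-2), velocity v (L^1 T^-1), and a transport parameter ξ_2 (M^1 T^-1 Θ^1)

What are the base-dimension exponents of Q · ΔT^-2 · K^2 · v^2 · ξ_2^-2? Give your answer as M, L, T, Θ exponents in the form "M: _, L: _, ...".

M: 0, L: 3, T: -5, Θ: -4

Collect each base-dimension exponent across the product:
  M: (0) − 2·(0) + 2·(1) + 2·(0) − 2·(1) = 0
  L: (3) − 2·(0) + 2·(-1) + 2·(1) − 2·(0) = 3
  T: (-1) − 2·(0) + 2·(-2) + 2·(-1) − 2·(-1) = -5
  Θ: (0) − 2·(1) + 2·(0) + 2·(0) − 2·(1) = -4
So the dimensions are [L³ T⁻⁵ Θ⁻⁴].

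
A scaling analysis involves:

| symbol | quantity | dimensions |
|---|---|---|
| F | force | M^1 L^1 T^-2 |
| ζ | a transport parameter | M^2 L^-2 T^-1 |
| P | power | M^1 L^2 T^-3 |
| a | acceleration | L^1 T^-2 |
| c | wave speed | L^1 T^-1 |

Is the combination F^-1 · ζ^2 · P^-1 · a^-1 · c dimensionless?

Sum the exponent of each base dimension across the product:
  M: −[F]_M + 2·[ζ]_M − [P]_M − [a]_M + [c]_M = −(1) + 2·(2) − (1) − (0) + (0) = 2
  L: −[F]_L + 2·[ζ]_L − [P]_L − [a]_L + [c]_L = −(1) + 2·(-2) − (2) − (1) + (1) = -7
  T: −[F]_T + 2·[ζ]_T − [P]_T − [a]_T + [c]_T = −(-2) + 2·(-1) − (-3) − (-2) + (-1) = 4
Net dimensions [M² L⁻⁷ T⁴] ≠ [1] — not dimensionless.

no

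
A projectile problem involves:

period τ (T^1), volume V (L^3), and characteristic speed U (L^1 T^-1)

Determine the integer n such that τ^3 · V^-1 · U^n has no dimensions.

Balance the L exponent: (1)·n from U, plus 3·(0) − (3) = -3 from the rest, must sum to zero.
n − 3 = 0, so n = 3.

3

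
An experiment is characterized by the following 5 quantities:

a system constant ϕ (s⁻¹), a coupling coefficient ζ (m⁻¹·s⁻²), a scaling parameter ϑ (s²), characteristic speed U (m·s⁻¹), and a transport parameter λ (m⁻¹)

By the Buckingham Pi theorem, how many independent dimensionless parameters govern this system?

3

There are 5 variables and 2 base dimensions (L, T).
The dimension matrix has rank 2.
Independent dimensionless groups: 5 − 2 = 3.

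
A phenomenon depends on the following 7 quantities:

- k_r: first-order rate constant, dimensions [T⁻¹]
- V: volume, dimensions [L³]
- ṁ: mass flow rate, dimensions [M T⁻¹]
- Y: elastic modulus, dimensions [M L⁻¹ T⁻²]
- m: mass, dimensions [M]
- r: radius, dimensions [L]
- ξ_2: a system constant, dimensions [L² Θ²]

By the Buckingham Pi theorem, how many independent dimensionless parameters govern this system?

3

There are 7 variables and 4 base dimensions (M, L, T, Θ).
The dimension matrix has rank 4.
Independent dimensionless groups: 7 − 4 = 3.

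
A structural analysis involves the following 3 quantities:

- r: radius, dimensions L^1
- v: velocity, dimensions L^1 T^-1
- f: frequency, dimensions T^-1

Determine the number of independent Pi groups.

1

There are 3 variables and 2 base dimensions (L, T).
The dimension matrix has rank 2.
Independent dimensionless groups: 3 − 2 = 1.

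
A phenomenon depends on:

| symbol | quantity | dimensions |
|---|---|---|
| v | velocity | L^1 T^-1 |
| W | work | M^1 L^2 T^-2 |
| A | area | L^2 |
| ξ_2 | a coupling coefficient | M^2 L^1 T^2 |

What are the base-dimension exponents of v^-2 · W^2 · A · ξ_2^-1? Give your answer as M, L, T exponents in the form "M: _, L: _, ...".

Collect each base-dimension exponent across the product:
  M: −2·(0) + 2·(1) + (0) − (2) = 0
  L: −2·(1) + 2·(2) + (2) − (1) = 3
  T: −2·(-1) + 2·(-2) + (0) − (2) = -4
So the dimensions are [L³ T⁻⁴].

M: 0, L: 3, T: -4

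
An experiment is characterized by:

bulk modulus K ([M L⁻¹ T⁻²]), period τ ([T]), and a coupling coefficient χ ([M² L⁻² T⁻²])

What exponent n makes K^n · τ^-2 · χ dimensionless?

-2

Balance the M exponent: (1)·n from K, plus −2·(0) + (2) = 2 from the rest, must sum to zero.
n + 2 = 0, so n = -2.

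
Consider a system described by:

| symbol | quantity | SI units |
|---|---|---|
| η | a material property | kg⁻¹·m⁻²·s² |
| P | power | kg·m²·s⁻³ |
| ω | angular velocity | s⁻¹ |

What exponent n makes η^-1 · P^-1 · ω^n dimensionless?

1

Balance the T exponent: (-1)·n from ω, plus −(2) − (-3) = 1 from the rest, must sum to zero.
−n + 1 = 0, so n = 1.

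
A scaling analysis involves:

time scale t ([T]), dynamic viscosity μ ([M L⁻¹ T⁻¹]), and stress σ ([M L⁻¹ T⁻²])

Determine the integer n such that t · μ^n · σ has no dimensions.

Balance the M exponent: (1)·n from μ, plus (0) + (1) = 1 from the rest, must sum to zero.
n + 1 = 0, so n = -1.

-1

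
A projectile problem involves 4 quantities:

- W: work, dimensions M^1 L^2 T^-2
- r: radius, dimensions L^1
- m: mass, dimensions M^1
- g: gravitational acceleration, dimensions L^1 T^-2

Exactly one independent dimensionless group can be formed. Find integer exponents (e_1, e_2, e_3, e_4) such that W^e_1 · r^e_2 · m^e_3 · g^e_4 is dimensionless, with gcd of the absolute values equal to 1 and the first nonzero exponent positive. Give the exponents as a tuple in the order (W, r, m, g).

M: e_1·(1) + e_2·(0) + e_3·(1) + e_4·(0) = 0
L: e_1·(2) + e_2·(1) + e_3·(0) + e_4·(1) = 0
T: e_1·(-2) + e_2·(0) + e_3·(0) + e_4·(-2) = 0
Solving this homogeneous linear system for the smallest-integer solution (first nonzero entry positive) gives (1, -1, -1, -1).

(1, -1, -1, -1)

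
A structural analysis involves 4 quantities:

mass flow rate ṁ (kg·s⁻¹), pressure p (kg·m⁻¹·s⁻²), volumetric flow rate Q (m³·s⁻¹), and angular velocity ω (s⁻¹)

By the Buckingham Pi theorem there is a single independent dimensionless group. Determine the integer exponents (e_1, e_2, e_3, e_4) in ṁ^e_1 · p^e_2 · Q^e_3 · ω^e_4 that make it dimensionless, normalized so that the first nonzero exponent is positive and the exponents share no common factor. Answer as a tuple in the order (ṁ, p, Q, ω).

(3, -3, -1, 4)

M: e_1·(1) + e_2·(1) + e_3·(0) + e_4·(0) = 0
L: e_1·(0) + e_2·(-1) + e_3·(3) + e_4·(0) = 0
T: e_1·(-1) + e_2·(-2) + e_3·(-1) + e_4·(-1) = 0
Solving this homogeneous linear system for the smallest-integer solution (first nonzero entry positive) gives (3, -3, -1, 4).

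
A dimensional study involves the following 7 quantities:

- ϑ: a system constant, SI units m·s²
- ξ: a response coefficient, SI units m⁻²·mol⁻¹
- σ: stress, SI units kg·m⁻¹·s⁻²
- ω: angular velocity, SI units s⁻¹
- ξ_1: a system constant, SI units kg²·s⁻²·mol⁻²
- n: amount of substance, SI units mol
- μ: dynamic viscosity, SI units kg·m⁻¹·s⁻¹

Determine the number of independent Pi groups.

3

There are 7 variables and 4 base dimensions (M, L, T, N).
The dimension matrix has rank 4.
Independent dimensionless groups: 7 − 4 = 3.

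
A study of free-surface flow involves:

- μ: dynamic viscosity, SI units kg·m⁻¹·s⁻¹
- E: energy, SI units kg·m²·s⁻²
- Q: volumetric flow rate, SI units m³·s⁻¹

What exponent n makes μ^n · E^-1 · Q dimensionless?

1

Balance the M exponent: (1)·n from μ, plus −(1) + (0) = -1 from the rest, must sum to zero.
n − 1 = 0, so n = 1.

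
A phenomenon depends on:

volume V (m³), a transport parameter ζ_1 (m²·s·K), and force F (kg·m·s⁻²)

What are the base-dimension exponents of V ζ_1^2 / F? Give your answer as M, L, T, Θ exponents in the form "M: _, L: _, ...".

Collect each base-dimension exponent across the product:
  M: (0) + 2·(0) − (1) = -1
  L: (3) + 2·(2) − (1) = 6
  T: (0) + 2·(1) − (-2) = 4
  Θ: (0) + 2·(1) − (0) = 2
So the dimensions are [M⁻¹ L⁶ T⁴ Θ²].

M: -1, L: 6, T: 4, Θ: 2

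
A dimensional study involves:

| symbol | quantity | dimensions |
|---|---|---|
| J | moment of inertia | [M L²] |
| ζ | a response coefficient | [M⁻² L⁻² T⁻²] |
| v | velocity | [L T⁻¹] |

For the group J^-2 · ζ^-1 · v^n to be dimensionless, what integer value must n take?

2

Balance the L exponent: (1)·n from v, plus −2·(2) − (-2) = -2 from the rest, must sum to zero.
n − 2 = 0, so n = 2.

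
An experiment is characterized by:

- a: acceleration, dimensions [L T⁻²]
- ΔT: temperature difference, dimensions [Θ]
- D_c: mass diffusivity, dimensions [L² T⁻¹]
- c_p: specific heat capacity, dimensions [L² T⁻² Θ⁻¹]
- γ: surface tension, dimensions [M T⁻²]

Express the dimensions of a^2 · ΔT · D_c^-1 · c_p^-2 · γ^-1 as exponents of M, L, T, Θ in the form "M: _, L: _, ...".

Collect each base-dimension exponent across the product:
  M: 2·(0) + (0) − (0) − 2·(0) − (1) = -1
  L: 2·(1) + (0) − (2) − 2·(2) − (0) = -4
  T: 2·(-2) + (0) − (-1) − 2·(-2) − (-2) = 3
  Θ: 2·(0) + (1) − (0) − 2·(-1) − (0) = 3
So the dimensions are [M⁻¹ L⁻⁴ T³ Θ³].

M: -1, L: -4, T: 3, Θ: 3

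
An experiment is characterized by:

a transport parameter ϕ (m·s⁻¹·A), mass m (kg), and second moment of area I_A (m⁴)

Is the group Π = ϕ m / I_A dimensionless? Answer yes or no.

Sum the exponent of each base dimension across the product:
  M: [ϕ]_M + [m]_M − [I_A]_M = (0) + (1) − (0) = 1
  L: [ϕ]_L + [m]_L − [I_A]_L = (1) + (0) − (4) = -3
  T: [ϕ]_T + [m]_T − [I_A]_T = (-1) + (0) − (0) = -1
  I: [ϕ]_I + [m]_I − [I_A]_I = (1) + (0) − (0) = 1
Net dimensions [M L⁻³ T⁻¹ I] ≠ [1] — not dimensionless.

no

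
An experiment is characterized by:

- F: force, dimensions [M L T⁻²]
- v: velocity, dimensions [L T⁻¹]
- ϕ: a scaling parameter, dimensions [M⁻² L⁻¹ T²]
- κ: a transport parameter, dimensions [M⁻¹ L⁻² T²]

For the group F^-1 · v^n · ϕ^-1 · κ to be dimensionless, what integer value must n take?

2

Balance the L exponent: (1)·n from v, plus −(1) − (-1) + (-2) = -2 from the rest, must sum to zero.
n − 2 = 0, so n = 2.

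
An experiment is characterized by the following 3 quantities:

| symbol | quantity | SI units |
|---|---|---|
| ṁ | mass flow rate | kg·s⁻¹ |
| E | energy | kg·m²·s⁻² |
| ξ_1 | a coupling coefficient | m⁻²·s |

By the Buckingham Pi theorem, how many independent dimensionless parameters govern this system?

There are 3 variables and 3 base dimensions (M, L, T).
The dimension matrix has rank 2 (less than 3: the dimension vectors are linearly dependent).
Independent dimensionless groups: 3 − 2 = 1.

1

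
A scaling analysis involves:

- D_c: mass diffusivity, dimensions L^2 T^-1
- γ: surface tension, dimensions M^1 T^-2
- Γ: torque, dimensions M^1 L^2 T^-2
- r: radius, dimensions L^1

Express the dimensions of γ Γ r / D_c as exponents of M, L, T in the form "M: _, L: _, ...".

Collect each base-dimension exponent across the product:
  M: −(0) + (1) + (1) + (0) = 2
  L: −(2) + (0) + (2) + (1) = 1
  T: −(-1) + (-2) + (-2) + (0) = -3
So the dimensions are [M² L T⁻³].

M: 2, L: 1, T: -3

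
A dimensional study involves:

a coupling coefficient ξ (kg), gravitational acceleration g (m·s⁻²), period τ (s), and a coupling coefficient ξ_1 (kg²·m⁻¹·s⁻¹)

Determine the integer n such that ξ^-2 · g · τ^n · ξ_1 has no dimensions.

3

Balance the T exponent: (1)·n from τ, plus −2·(0) + (-2) + (-1) = -3 from the rest, must sum to zero.
n − 3 = 0, so n = 3.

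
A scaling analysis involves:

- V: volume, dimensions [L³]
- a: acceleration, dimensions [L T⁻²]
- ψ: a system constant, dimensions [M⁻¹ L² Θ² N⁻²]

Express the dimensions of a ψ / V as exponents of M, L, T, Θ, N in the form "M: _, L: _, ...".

M: -1, L: 0, T: -2, Θ: 2, N: -2

Collect each base-dimension exponent across the product:
  M: −(0) + (0) + (-1) = -1
  L: −(3) + (1) + (2) = 0
  T: −(0) + (-2) + (0) = -2
  Θ: −(0) + (0) + (2) = 2
  N: −(0) + (0) + (-2) = -2
So the dimensions are [M⁻¹ T⁻² Θ² N⁻²].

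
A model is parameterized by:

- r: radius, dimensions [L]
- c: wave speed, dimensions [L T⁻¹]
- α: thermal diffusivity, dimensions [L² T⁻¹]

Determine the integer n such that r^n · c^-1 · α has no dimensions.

-1

Balance the L exponent: (1)·n from r, plus −(1) + (2) = 1 from the rest, must sum to zero.
n + 1 = 0, so n = -1.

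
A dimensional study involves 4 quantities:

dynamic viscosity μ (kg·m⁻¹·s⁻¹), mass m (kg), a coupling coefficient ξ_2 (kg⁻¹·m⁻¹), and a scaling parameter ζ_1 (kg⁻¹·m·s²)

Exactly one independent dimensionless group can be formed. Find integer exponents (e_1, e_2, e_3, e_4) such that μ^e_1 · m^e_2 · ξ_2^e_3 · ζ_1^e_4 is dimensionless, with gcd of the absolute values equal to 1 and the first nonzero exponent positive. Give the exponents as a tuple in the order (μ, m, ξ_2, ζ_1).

M: e_1·(1) + e_2·(1) + e_3·(-1) + e_4·(-1) = 0
L: e_1·(-1) + e_2·(0) + e_3·(-1) + e_4·(1) = 0
T: e_1·(-1) + e_2·(0) + e_3·(0) + e_4·(2) = 0
Solving this homogeneous linear system for the smallest-integer solution (first nonzero entry positive) gives (2, -2, -1, 1).

(2, -2, -1, 1)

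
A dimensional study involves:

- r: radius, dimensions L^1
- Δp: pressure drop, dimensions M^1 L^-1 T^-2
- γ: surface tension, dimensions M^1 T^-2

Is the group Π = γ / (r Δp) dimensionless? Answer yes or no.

yes

Sum the exponent of each base dimension across the product:
  M: −[r]_M − [Δp]_M + [γ]_M = −(0) − (1) + (1) = 0
  L: −[r]_L − [Δp]_L + [γ]_L = −(1) − (-1) + (0) = 0
  T: −[r]_T − [Δp]_T + [γ]_T = −(0) − (-2) + (-2) = 0
All base exponents vanish — dimensionless.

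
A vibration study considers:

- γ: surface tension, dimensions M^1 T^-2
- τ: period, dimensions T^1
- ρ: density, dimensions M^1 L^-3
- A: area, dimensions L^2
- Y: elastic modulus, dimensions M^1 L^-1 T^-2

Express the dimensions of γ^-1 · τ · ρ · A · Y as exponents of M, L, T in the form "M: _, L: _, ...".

M: 1, L: -2, T: 1

Collect each base-dimension exponent across the product:
  M: −(1) + (0) + (1) + (0) + (1) = 1
  L: −(0) + (0) + (-3) + (2) + (-1) = -2
  T: −(-2) + (1) + (0) + (0) + (-2) = 1
So the dimensions are [M L⁻² T].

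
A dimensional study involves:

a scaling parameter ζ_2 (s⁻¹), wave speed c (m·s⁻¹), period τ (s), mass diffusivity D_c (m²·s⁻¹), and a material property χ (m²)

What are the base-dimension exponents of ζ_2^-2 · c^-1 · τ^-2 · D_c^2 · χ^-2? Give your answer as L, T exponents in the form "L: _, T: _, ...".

L: -1, T: -1

Collect each base-dimension exponent across the product:
  L: −2·(0) − (1) − 2·(0) + 2·(2) − 2·(2) = -1
  T: −2·(-1) − (-1) − 2·(1) + 2·(-1) − 2·(0) = -1
So the dimensions are [L⁻¹ T⁻¹].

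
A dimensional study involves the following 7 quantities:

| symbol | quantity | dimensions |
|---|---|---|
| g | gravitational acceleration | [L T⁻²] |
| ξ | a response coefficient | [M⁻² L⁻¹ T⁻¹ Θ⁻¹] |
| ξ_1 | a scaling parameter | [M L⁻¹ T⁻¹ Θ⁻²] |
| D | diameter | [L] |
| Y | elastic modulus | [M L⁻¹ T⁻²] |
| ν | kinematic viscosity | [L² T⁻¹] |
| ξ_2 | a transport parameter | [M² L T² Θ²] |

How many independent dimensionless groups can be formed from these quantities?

3

There are 7 variables and 4 base dimensions (M, L, T, Θ).
The dimension matrix has rank 4.
Independent dimensionless groups: 7 − 4 = 3.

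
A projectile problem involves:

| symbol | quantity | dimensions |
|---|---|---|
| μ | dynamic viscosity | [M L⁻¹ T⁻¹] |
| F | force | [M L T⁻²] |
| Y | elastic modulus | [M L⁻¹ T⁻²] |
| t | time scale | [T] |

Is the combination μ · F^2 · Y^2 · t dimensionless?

Sum the exponent of each base dimension across the product:
  M: [μ]_M + 2·[F]_M + 2·[Y]_M + [t]_M = (1) + 2·(1) + 2·(1) + (0) = 5
  L: [μ]_L + 2·[F]_L + 2·[Y]_L + [t]_L = (-1) + 2·(1) + 2·(-1) + (0) = -1
  T: [μ]_T + 2·[F]_T + 2·[Y]_T + [t]_T = (-1) + 2·(-2) + 2·(-2) + (1) = -8
Net dimensions [M⁵ L⁻¹ T⁻⁸] ≠ [1] — not dimensionless.

no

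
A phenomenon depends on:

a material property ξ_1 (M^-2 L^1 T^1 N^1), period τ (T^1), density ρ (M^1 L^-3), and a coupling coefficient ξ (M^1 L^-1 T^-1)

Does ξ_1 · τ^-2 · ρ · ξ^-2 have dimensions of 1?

no

Sum the exponent of each base dimension across the product:
  M: [ξ_1]_M − 2·[τ]_M + [ρ]_M − 2·[ξ]_M = (-2) − 2·(0) + (1) − 2·(1) = -3
  L: [ξ_1]_L − 2·[τ]_L + [ρ]_L − 2·[ξ]_L = (1) − 2·(0) + (-3) − 2·(-1) = 0
  T: [ξ_1]_T − 2·[τ]_T + [ρ]_T − 2·[ξ]_T = (1) − 2·(1) + (0) − 2·(-1) = 1
  N: [ξ_1]_N − 2·[τ]_N + [ρ]_N − 2·[ξ]_N = (1) − 2·(0) + (0) − 2·(0) = 1
Net dimensions [M⁻³ T N] ≠ [1] — not dimensionless.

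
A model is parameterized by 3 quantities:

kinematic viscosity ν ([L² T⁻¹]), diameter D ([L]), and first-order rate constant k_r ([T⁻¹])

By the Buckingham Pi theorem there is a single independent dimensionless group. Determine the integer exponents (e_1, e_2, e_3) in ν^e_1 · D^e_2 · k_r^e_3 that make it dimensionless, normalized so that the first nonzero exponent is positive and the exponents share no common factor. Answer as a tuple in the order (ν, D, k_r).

(1, -2, -1)

L: e_1·(2) + e_2·(1) + e_3·(0) = 0
T: e_1·(-1) + e_2·(0) + e_3·(-1) = 0
Solving this homogeneous linear system for the smallest-integer solution (first nonzero entry positive) gives (1, -2, -1).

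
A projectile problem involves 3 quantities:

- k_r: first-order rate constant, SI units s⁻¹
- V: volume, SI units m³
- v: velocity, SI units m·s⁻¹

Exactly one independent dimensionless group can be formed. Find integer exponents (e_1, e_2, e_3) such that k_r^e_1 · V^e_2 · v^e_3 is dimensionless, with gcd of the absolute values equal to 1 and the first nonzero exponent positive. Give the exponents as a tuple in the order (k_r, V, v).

(3, 1, -3)

L: e_1·(0) + e_2·(3) + e_3·(1) = 0
T: e_1·(-1) + e_2·(0) + e_3·(-1) = 0
Solving this homogeneous linear system for the smallest-integer solution (first nonzero entry positive) gives (3, 1, -3).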